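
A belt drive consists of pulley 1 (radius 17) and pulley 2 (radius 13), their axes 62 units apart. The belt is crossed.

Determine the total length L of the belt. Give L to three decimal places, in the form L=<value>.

crossed belt: β = asin((r1+r2)/C) = asin(30/62) = 28.9385°
wrap1 = wrap2 = π + 2β = 237.8771°
tangent length = C·cosβ = 54.2586
L = (r1+r2)·wrap + 2·C·cosβ = 30·4.1517 + 2·54.2586 = 233.0694

L=233.069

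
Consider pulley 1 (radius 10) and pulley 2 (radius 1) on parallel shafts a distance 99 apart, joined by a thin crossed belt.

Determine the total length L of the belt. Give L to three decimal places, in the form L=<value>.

crossed belt: β = asin((r1+r2)/C) = asin(11/99) = 6.3794°
wrap1 = wrap2 = π + 2β = 192.7587°
tangent length = C·cosβ = 98.3870
L = (r1+r2)·wrap + 2·C·cosβ = 11·3.3643 + 2·98.3870 = 233.7810

L=233.781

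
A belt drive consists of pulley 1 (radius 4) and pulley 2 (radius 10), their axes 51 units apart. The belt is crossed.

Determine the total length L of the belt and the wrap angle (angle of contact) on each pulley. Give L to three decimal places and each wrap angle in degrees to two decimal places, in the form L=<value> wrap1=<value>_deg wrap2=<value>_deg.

L=149.850 wrap1=211.87_deg wrap2=211.87_deg

crossed belt: β = asin((r1+r2)/C) = asin(14/51) = 15.9328°
wrap1 = wrap2 = π + 2β = 211.8656°
tangent length = C·cosβ = 49.0408
L = (r1+r2)·wrap + 2·C·cosβ = 14·3.6978 + 2·49.0408 = 149.8501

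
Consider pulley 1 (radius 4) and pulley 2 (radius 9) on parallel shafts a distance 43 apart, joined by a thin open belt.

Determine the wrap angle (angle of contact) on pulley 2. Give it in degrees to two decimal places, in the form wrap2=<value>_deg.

open belt: β = asin((r2−r1)/C) = asin(5/43) = 6.6774°
wrap1 = π − 2β = 166.6452°
wrap2 = π + 2β = 193.3548°

wrap2=193.35_deg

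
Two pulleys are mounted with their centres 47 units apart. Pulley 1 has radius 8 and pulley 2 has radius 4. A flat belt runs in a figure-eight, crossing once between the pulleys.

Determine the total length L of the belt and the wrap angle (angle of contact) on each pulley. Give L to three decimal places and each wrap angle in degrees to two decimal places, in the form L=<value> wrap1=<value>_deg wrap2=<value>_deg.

crossed belt: β = asin((r1+r2)/C) = asin(12/47) = 14.7925°
wrap1 = wrap2 = π + 2β = 209.5850°
tangent length = C·cosβ = 45.4423
L = (r1+r2)·wrap + 2·C·cosβ = 12·3.6579 + 2·45.4423 = 134.7799

L=134.780 wrap1=209.58_deg wrap2=209.58_deg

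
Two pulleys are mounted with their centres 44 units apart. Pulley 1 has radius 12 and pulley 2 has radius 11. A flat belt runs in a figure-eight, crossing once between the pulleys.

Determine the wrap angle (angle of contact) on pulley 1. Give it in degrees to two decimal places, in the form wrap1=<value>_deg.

crossed belt: β = asin((r1+r2)/C) = asin(23/44) = 31.5154°
wrap1 = wrap2 = π + 2β = 243.0307°

wrap1=243.03_deg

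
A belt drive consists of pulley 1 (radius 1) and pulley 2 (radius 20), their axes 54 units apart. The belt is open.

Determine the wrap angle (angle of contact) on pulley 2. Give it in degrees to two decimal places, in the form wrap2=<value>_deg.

wrap2=221.20_deg

open belt: β = asin((r2−r1)/C) = asin(19/54) = 20.6006°
wrap1 = π − 2β = 138.7988°
wrap2 = π + 2β = 221.2012°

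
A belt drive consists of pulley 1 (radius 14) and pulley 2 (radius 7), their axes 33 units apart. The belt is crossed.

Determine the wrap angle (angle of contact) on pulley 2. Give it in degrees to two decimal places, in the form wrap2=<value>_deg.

wrap2=259.04_deg

crossed belt: β = asin((r1+r2)/C) = asin(21/33) = 39.5212°
wrap1 = wrap2 = π + 2β = 259.0424°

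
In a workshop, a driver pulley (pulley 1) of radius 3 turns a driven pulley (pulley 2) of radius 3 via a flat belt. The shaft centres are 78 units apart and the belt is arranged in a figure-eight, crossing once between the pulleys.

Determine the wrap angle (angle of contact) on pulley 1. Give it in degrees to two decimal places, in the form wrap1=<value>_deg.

wrap1=188.82_deg

crossed belt: β = asin((r1+r2)/C) = asin(6/78) = 4.4117°
wrap1 = wrap2 = π + 2β = 188.8235°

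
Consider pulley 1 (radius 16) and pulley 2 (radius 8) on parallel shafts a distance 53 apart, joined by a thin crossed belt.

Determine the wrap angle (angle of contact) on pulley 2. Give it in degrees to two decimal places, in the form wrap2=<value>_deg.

wrap2=233.85_deg

crossed belt: β = asin((r1+r2)/C) = asin(24/53) = 26.9254°
wrap1 = wrap2 = π + 2β = 233.8508°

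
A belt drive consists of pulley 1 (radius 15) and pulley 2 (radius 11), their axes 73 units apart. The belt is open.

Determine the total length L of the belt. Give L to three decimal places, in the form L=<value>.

open belt: β = asin((r2−r1)/C) = asin(-4/73) = -3.1411°
wrap1 = π − 2β = 186.2821°
wrap2 = π + 2β = 173.7179°
tangent length = C·cosβ = 72.8903
L = r1·wrap1 + r2·wrap2 + 2·C·cosβ = 15·3.2512 + 11·3.0319 + 2·72.8903 = 227.9006

L=227.901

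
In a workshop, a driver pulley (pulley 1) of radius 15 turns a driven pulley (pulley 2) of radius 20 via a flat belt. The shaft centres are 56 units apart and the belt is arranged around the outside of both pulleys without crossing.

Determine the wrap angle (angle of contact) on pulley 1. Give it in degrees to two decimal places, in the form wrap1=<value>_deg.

wrap1=169.75_deg

open belt: β = asin((r2−r1)/C) = asin(5/56) = 5.1225°
wrap1 = π − 2β = 169.7550°
wrap2 = π + 2β = 190.2450°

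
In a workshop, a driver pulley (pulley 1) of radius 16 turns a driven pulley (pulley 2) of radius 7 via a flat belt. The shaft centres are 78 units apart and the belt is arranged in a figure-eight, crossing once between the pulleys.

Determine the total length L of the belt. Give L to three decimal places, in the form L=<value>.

crossed belt: β = asin((r1+r2)/C) = asin(23/78) = 17.1498°
wrap1 = wrap2 = π + 2β = 214.2997°
tangent length = C·cosβ = 74.5319
L = (r1+r2)·wrap + 2·C·cosβ = 23·3.7402 + 2·74.5319 = 235.0892

L=235.089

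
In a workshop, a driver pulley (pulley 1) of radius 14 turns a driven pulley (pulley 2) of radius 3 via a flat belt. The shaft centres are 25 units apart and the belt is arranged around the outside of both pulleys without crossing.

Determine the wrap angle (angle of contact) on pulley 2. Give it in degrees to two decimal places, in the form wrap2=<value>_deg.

wrap2=127.79_deg

open belt: β = asin((r2−r1)/C) = asin(-11/25) = -26.1039°
wrap1 = π − 2β = 232.2078°
wrap2 = π + 2β = 127.7922°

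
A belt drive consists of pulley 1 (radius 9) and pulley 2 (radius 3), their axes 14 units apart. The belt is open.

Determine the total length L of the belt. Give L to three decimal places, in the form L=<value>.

open belt: β = asin((r2−r1)/C) = asin(-6/14) = -25.3769°
wrap1 = π − 2β = 230.7539°
wrap2 = π + 2β = 129.2461°
tangent length = C·cosβ = 12.6491
L = r1·wrap1 + r2·wrap2 + 2·C·cosβ = 9·4.0274 + 3·2.2558 + 2·12.6491 = 68.3123

L=68.312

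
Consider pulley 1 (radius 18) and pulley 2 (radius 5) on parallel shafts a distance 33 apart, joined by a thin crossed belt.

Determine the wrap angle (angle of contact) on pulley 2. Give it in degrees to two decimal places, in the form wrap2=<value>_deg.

crossed belt: β = asin((r1+r2)/C) = asin(23/33) = 44.1844°
wrap1 = wrap2 = π + 2β = 268.3688°

wrap2=268.37_deg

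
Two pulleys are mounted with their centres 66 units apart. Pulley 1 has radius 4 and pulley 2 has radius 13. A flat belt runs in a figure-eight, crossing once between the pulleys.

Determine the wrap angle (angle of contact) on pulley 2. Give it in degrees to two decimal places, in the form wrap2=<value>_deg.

crossed belt: β = asin((r1+r2)/C) = asin(17/66) = 14.9263°
wrap1 = wrap2 = π + 2β = 209.8525°

wrap2=209.85_deg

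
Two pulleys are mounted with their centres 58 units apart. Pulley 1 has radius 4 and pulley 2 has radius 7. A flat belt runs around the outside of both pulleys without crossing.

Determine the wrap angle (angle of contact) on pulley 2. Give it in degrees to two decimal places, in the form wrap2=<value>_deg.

open belt: β = asin((r2−r1)/C) = asin(3/58) = 2.9649°
wrap1 = π − 2β = 174.0702°
wrap2 = π + 2β = 185.9298°

wrap2=185.93_deg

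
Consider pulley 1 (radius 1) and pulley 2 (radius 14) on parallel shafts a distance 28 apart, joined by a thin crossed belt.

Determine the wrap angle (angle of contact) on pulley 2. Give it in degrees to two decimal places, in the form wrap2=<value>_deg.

wrap2=244.78_deg

crossed belt: β = asin((r1+r2)/C) = asin(15/28) = 32.3924°
wrap1 = wrap2 = π + 2β = 244.7847°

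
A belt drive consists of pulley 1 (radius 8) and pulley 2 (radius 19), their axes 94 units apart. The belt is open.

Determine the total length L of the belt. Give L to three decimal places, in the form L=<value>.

open belt: β = asin((r2−r1)/C) = asin(11/94) = 6.7202°
wrap1 = π − 2β = 166.5596°
wrap2 = π + 2β = 193.4404°
tangent length = C·cosβ = 93.3542
L = r1·wrap1 + r2·wrap2 + 2·C·cosβ = 8·2.9070 + 19·3.3762 + 2·93.3542 = 274.1117

L=274.112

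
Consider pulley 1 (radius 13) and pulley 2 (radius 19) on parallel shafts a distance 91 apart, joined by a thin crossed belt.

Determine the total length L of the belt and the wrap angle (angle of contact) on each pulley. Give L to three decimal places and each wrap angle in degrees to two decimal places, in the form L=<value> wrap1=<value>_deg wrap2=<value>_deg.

crossed belt: β = asin((r1+r2)/C) = asin(32/91) = 20.5882°
wrap1 = wrap2 = π + 2β = 221.1763°
tangent length = C·cosβ = 85.1880
L = (r1+r2)·wrap + 2·C·cosβ = 32·3.8603 + 2·85.1880 = 293.9042

L=293.904 wrap1=221.18_deg wrap2=221.18_deg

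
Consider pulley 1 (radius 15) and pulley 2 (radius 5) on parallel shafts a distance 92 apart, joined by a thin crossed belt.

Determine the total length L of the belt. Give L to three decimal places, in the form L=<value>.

crossed belt: β = asin((r1+r2)/C) = asin(20/92) = 12.5559°
wrap1 = wrap2 = π + 2β = 205.1117°
tangent length = C·cosβ = 89.7998
L = (r1+r2)·wrap + 2·C·cosβ = 20·3.5799 + 2·89.7998 = 251.1970

L=251.197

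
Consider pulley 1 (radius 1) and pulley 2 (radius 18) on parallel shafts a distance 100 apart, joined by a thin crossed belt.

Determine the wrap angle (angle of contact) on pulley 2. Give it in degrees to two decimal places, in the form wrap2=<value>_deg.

wrap2=201.91_deg

crossed belt: β = asin((r1+r2)/C) = asin(19/100) = 10.9528°
wrap1 = wrap2 = π + 2β = 201.9056°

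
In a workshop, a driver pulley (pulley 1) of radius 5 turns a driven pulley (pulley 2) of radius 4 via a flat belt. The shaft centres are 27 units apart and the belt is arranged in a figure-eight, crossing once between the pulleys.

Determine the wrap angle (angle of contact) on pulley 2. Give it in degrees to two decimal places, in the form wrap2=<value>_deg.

wrap2=218.94_deg

crossed belt: β = asin((r1+r2)/C) = asin(9/27) = 19.4712°
wrap1 = wrap2 = π + 2β = 218.9424°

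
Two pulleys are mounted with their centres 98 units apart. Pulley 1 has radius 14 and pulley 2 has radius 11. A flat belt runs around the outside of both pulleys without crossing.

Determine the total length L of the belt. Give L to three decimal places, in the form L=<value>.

open belt: β = asin((r2−r1)/C) = asin(-3/98) = -1.7542°
wrap1 = π − 2β = 183.5085°
wrap2 = π + 2β = 176.4915°
tangent length = C·cosβ = 97.9541
L = r1·wrap1 + r2·wrap2 + 2·C·cosβ = 14·3.2028 + 11·3.0804 + 2·97.9541 = 274.6317

L=274.632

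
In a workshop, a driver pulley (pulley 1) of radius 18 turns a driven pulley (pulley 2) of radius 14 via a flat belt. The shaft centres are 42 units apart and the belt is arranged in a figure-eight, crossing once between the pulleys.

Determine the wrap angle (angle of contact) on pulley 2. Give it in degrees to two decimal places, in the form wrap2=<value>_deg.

wrap2=279.26_deg

crossed belt: β = asin((r1+r2)/C) = asin(32/42) = 49.6324°
wrap1 = wrap2 = π + 2β = 279.2648°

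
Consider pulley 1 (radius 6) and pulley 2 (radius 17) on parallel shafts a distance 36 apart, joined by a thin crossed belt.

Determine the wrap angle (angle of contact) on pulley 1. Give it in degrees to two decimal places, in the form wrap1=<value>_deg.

wrap1=259.42_deg

crossed belt: β = asin((r1+r2)/C) = asin(23/36) = 39.7090°
wrap1 = wrap2 = π + 2β = 259.4180°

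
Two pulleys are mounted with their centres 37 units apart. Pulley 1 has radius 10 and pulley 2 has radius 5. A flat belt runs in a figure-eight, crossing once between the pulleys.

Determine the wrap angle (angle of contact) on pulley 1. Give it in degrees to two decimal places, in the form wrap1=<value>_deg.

wrap1=227.83_deg

crossed belt: β = asin((r1+r2)/C) = asin(15/37) = 23.9165°
wrap1 = wrap2 = π + 2β = 227.8331°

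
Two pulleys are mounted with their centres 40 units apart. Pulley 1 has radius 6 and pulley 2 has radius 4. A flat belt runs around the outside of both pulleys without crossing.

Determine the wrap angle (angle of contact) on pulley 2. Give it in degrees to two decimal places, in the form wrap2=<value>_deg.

open belt: β = asin((r2−r1)/C) = asin(-2/40) = -2.8660°
wrap1 = π − 2β = 185.7320°
wrap2 = π + 2β = 174.2680°

wrap2=174.27_deg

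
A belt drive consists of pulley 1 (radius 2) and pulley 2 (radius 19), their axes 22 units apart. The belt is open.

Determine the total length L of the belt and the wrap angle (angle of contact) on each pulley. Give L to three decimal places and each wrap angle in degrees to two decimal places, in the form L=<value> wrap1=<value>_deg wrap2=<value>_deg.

open belt: β = asin((r2−r1)/C) = asin(17/22) = 50.5994°
wrap1 = π − 2β = 78.8011°
wrap2 = π + 2β = 281.1989°
tangent length = C·cosβ = 13.9642
L = r1·wrap1 + r2·wrap2 + 2·C·cosβ = 2·1.3753 + 19·4.9078 + 2·13.9642 = 123.9282

L=123.928 wrap1=78.80_deg wrap2=281.20_deg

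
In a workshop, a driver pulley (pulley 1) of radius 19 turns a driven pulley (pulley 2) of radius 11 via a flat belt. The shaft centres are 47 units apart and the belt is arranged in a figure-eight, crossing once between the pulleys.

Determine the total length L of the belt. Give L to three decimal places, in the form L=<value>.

crossed belt: β = asin((r1+r2)/C) = asin(30/47) = 39.6650°
wrap1 = wrap2 = π + 2β = 259.3300°
tangent length = C·cosβ = 36.1801
L = (r1+r2)·wrap + 2·C·cosβ = 30·4.5262 + 2·36.1801 = 208.1451

L=208.145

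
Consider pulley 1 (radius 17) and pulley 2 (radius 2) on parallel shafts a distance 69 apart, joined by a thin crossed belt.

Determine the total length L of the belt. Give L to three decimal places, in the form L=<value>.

crossed belt: β = asin((r1+r2)/C) = asin(19/69) = 15.9836°
wrap1 = wrap2 = π + 2β = 211.9672°
tangent length = C·cosβ = 66.3325
L = (r1+r2)·wrap + 2·C·cosβ = 19·3.6995 + 2·66.3325 = 202.9560

L=202.956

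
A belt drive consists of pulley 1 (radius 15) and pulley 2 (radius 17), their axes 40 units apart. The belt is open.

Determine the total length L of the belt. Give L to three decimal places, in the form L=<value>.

L=180.631

open belt: β = asin((r2−r1)/C) = asin(2/40) = 2.8660°
wrap1 = π − 2β = 174.2680°
wrap2 = π + 2β = 185.7320°
tangent length = C·cosβ = 39.9500
L = r1·wrap1 + r2·wrap2 + 2·C·cosβ = 15·3.0416 + 17·3.2416 + 2·39.9500 = 180.6310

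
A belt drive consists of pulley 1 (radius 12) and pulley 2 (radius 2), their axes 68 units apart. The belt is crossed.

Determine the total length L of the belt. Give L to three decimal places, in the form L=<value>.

L=182.875

crossed belt: β = asin((r1+r2)/C) = asin(14/68) = 11.8812°
wrap1 = wrap2 = π + 2β = 203.7623°
tangent length = C·cosβ = 66.5432
L = (r1+r2)·wrap + 2·C·cosβ = 14·3.5563 + 2·66.5432 = 182.8750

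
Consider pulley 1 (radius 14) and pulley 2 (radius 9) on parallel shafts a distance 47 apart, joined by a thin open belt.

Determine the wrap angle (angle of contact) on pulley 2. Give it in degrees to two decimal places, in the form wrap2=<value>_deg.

wrap2=167.79_deg

open belt: β = asin((r2−r1)/C) = asin(-5/47) = -6.1069°
wrap1 = π − 2β = 192.2137°
wrap2 = π + 2β = 167.7863°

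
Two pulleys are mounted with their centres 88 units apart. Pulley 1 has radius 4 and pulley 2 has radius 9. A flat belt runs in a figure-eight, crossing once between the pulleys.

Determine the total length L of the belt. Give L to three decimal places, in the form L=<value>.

crossed belt: β = asin((r1+r2)/C) = asin(13/88) = 8.4952°
wrap1 = wrap2 = π + 2β = 196.9905°
tangent length = C·cosβ = 87.0345
L = (r1+r2)·wrap + 2·C·cosβ = 13·3.4381 + 2·87.0345 = 218.7647

L=218.765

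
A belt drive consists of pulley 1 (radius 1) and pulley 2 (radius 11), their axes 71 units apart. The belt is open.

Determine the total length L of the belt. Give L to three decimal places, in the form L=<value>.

L=181.110

open belt: β = asin((r2−r1)/C) = asin(10/71) = 8.0967°
wrap1 = π − 2β = 163.8065°
wrap2 = π + 2β = 196.1935°
tangent length = C·cosβ = 70.2922
L = r1·wrap1 + r2·wrap2 + 2·C·cosβ = 1·2.8590 + 11·3.4242 + 2·70.2922 = 181.1099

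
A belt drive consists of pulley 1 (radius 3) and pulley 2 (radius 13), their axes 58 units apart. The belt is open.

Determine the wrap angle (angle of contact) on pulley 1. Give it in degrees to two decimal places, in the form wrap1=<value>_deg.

wrap1=160.14_deg

open belt: β = asin((r2−r1)/C) = asin(10/58) = 9.9282°
wrap1 = π − 2β = 160.1436°
wrap2 = π + 2β = 199.8564°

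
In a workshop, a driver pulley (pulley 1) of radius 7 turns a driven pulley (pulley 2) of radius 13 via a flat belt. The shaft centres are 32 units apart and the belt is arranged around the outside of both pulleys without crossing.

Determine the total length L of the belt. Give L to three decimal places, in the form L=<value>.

open belt: β = asin((r2−r1)/C) = asin(6/32) = 10.8069°
wrap1 = π − 2β = 158.3862°
wrap2 = π + 2β = 201.6138°
tangent length = C·cosβ = 31.4325
L = r1·wrap1 + r2·wrap2 + 2·C·cosβ = 7·2.7644 + 13·3.5188 + 2·31.4325 = 127.9602

L=127.960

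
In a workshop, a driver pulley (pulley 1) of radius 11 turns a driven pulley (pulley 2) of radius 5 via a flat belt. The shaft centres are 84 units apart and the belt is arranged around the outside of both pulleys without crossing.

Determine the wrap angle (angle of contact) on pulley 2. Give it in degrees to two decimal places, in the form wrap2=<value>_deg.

wrap2=171.81_deg

open belt: β = asin((r2−r1)/C) = asin(-6/84) = -4.0960°
wrap1 = π − 2β = 188.1921°
wrap2 = π + 2β = 171.8079°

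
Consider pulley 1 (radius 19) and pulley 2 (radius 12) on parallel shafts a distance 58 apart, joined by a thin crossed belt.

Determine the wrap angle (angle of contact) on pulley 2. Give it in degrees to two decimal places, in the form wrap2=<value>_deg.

wrap2=244.62_deg

crossed belt: β = asin((r1+r2)/C) = asin(31/58) = 32.3088°
wrap1 = wrap2 = π + 2β = 244.6177°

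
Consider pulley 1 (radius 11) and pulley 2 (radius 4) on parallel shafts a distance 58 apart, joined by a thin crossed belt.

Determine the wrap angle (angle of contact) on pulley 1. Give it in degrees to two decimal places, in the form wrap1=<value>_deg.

crossed belt: β = asin((r1+r2)/C) = asin(15/58) = 14.9882°
wrap1 = wrap2 = π + 2β = 209.9765°

wrap1=209.98_deg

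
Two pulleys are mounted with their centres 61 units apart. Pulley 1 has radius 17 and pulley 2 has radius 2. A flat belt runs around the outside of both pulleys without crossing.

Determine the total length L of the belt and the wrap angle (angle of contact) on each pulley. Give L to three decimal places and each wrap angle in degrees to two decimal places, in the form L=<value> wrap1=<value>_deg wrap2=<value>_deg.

L=185.398 wrap1=208.47_deg wrap2=151.53_deg

open belt: β = asin((r2−r1)/C) = asin(-15/61) = -14.2351°
wrap1 = π − 2β = 208.4702°
wrap2 = π + 2β = 151.5298°
tangent length = C·cosβ = 59.1270
L = r1·wrap1 + r2·wrap2 + 2·C·cosβ = 17·3.6385 + 2·2.6447 + 2·59.1270 = 185.3977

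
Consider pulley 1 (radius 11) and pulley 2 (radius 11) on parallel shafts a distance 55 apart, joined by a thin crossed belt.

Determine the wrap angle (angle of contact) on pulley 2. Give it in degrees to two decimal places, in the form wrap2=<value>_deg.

wrap2=227.16_deg

crossed belt: β = asin((r1+r2)/C) = asin(22/55) = 23.5782°
wrap1 = wrap2 = π + 2β = 227.1564°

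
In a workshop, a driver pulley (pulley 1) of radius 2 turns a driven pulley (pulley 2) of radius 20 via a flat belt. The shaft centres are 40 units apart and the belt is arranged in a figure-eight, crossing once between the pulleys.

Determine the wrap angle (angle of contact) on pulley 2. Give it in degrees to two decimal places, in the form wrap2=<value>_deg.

wrap2=246.73_deg

crossed belt: β = asin((r1+r2)/C) = asin(22/40) = 33.3670°
wrap1 = wrap2 = π + 2β = 246.7340°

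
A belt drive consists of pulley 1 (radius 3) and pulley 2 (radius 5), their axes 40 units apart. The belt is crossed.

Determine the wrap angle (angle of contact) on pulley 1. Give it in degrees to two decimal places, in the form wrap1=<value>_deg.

crossed belt: β = asin((r1+r2)/C) = asin(8/40) = 11.5370°
wrap1 = wrap2 = π + 2β = 203.0739°

wrap1=203.07_deg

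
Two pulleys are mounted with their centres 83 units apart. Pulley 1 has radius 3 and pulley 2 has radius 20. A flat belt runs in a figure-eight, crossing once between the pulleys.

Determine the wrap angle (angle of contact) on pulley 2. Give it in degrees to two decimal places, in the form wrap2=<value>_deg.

wrap2=212.18_deg

crossed belt: β = asin((r1+r2)/C) = asin(23/83) = 16.0877°
wrap1 = wrap2 = π + 2β = 212.1754°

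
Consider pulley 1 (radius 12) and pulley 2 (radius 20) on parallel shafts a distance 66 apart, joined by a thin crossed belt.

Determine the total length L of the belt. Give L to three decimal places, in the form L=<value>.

L=248.374

crossed belt: β = asin((r1+r2)/C) = asin(32/66) = 29.0025°
wrap1 = wrap2 = π + 2β = 238.0051°
tangent length = C·cosβ = 57.7235
L = (r1+r2)·wrap + 2·C·cosβ = 32·4.1540 + 2·57.7235 = 248.3741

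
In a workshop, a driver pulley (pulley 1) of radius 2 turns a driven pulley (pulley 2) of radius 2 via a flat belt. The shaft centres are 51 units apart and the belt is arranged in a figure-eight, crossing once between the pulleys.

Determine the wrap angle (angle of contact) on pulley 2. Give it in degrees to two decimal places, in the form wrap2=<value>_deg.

crossed belt: β = asin((r1+r2)/C) = asin(4/51) = 4.4984°
wrap1 = wrap2 = π + 2β = 188.9968°

wrap2=189.00_deg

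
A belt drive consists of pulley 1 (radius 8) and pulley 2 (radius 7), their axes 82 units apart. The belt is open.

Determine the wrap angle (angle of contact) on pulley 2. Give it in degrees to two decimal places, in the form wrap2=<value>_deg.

open belt: β = asin((r2−r1)/C) = asin(-1/82) = -0.6987°
wrap1 = π − 2β = 181.3975°
wrap2 = π + 2β = 178.6025°

wrap2=178.60_deg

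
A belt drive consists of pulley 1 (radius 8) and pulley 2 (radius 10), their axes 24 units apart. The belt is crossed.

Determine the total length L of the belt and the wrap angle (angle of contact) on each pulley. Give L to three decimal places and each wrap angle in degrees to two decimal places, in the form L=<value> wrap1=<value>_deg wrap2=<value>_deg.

crossed belt: β = asin((r1+r2)/C) = asin(18/24) = 48.5904°
wrap1 = wrap2 = π + 2β = 277.1808°
tangent length = C·cosβ = 15.8745
L = (r1+r2)·wrap + 2·C·cosβ = 18·4.8377 + 2·15.8745 = 118.8279

L=118.828 wrap1=277.18_deg wrap2=277.18_deg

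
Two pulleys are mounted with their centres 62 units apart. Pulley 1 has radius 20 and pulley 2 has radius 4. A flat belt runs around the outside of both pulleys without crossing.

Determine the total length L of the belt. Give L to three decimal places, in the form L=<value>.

open belt: β = asin((r2−r1)/C) = asin(-16/62) = -14.9552°
wrap1 = π − 2β = 209.9105°
wrap2 = π + 2β = 150.0895°
tangent length = C·cosβ = 59.8999
L = r1·wrap1 + r2·wrap2 + 2·C·cosβ = 20·3.6636 + 4·2.6196 + 2·59.8999 = 203.5506

L=203.551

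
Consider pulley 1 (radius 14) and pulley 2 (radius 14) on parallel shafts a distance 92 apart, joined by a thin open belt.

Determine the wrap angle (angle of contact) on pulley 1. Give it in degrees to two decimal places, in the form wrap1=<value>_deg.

wrap1=180.00_deg

open belt: β = asin((r2−r1)/C) = asin(0/92) = 0.0000°
wrap1 = π − 2β = 180.0000°
wrap2 = π + 2β = 180.0000°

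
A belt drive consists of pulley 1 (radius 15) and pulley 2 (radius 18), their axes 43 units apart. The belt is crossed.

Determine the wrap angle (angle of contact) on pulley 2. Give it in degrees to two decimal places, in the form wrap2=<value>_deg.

wrap2=280.25_deg

crossed belt: β = asin((r1+r2)/C) = asin(33/43) = 50.1247°
wrap1 = wrap2 = π + 2β = 280.2494°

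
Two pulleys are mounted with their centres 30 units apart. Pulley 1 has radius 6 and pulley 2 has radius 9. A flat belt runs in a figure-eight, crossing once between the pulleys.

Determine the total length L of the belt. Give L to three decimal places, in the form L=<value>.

crossed belt: β = asin((r1+r2)/C) = asin(15/30) = 30.0000°
wrap1 = wrap2 = π + 2β = 240.0000°
tangent length = C·cosβ = 25.9808
L = (r1+r2)·wrap + 2·C·cosβ = 15·4.1888 + 2·25.9808 = 114.7934

L=114.793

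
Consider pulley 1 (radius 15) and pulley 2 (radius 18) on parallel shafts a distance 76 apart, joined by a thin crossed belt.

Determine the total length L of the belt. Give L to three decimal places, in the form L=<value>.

L=270.241

crossed belt: β = asin((r1+r2)/C) = asin(33/76) = 25.7351°
wrap1 = wrap2 = π + 2β = 231.4701°
tangent length = C·cosβ = 68.4617
L = (r1+r2)·wrap + 2·C·cosβ = 33·4.0399 + 2·68.4617 = 270.2406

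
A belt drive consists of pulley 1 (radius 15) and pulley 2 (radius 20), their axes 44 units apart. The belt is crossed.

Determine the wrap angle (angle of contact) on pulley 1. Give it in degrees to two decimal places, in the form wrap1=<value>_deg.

crossed belt: β = asin((r1+r2)/C) = asin(35/44) = 52.6982°
wrap1 = wrap2 = π + 2β = 285.3964°

wrap1=285.40_deg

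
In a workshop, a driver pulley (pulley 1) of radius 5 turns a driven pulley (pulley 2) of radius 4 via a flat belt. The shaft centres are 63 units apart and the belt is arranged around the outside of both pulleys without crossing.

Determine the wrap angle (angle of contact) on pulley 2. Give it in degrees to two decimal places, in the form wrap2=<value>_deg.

wrap2=178.18_deg

open belt: β = asin((r2−r1)/C) = asin(-1/63) = -0.9095°
wrap1 = π − 2β = 181.8190°
wrap2 = π + 2β = 178.1810°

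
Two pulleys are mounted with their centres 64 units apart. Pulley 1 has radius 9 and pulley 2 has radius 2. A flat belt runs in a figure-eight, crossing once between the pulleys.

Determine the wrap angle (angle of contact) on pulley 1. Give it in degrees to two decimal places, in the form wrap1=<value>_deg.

wrap1=199.79_deg

crossed belt: β = asin((r1+r2)/C) = asin(11/64) = 9.8969°
wrap1 = wrap2 = π + 2β = 199.7937°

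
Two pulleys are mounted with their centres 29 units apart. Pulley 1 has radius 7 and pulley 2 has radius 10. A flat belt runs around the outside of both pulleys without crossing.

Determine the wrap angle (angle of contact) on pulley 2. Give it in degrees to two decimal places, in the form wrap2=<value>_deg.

wrap2=191.88_deg

open belt: β = asin((r2−r1)/C) = asin(3/29) = 5.9378°
wrap1 = π − 2β = 168.1245°
wrap2 = π + 2β = 191.8755°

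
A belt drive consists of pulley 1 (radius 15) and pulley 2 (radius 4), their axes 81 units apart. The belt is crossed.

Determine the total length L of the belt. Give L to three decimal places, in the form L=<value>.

L=226.168

crossed belt: β = asin((r1+r2)/C) = asin(19/81) = 13.5662°
wrap1 = wrap2 = π + 2β = 207.1323°
tangent length = C·cosβ = 78.7401
L = (r1+r2)·wrap + 2·C·cosβ = 19·3.6151 + 2·78.7401 = 226.1678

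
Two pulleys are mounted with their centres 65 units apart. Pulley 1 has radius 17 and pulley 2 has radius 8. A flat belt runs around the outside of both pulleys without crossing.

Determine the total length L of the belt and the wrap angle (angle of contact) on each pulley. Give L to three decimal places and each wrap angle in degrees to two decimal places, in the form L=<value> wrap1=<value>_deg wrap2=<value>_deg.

L=209.788 wrap1=195.92_deg wrap2=164.08_deg

open belt: β = asin((r2−r1)/C) = asin(-9/65) = -7.9588°
wrap1 = π − 2β = 195.9177°
wrap2 = π + 2β = 164.0823°
tangent length = C·cosβ = 64.3739
L = r1·wrap1 + r2·wrap2 + 2·C·cosβ = 17·3.4194 + 8·2.8638 + 2·64.3739 = 209.7880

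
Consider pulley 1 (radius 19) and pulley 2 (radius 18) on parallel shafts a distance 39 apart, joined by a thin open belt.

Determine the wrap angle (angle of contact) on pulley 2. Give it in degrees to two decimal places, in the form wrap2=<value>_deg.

wrap2=177.06_deg

open belt: β = asin((r2−r1)/C) = asin(-1/39) = -1.4693°
wrap1 = π − 2β = 182.9386°
wrap2 = π + 2β = 177.0614°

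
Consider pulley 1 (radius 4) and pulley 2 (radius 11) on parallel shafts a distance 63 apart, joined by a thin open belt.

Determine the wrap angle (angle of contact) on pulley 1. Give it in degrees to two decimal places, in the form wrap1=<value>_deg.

open belt: β = asin((r2−r1)/C) = asin(7/63) = 6.3794°
wrap1 = π − 2β = 167.2413°
wrap2 = π + 2β = 192.7587°

wrap1=167.24_deg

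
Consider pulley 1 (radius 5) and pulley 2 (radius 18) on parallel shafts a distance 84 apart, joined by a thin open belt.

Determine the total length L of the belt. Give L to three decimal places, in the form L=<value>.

open belt: β = asin((r2−r1)/C) = asin(13/84) = 8.9030°
wrap1 = π − 2β = 162.1940°
wrap2 = π + 2β = 197.8060°
tangent length = C·cosβ = 82.9880
L = r1·wrap1 + r2·wrap2 + 2·C·cosβ = 5·2.8308 + 18·3.4524 + 2·82.9880 = 242.2726

L=242.273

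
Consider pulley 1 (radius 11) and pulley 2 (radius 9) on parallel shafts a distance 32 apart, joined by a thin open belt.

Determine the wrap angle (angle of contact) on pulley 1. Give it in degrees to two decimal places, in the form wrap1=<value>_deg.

wrap1=187.17_deg

open belt: β = asin((r2−r1)/C) = asin(-2/32) = -3.5833°
wrap1 = π − 2β = 187.1666°
wrap2 = π + 2β = 172.8334°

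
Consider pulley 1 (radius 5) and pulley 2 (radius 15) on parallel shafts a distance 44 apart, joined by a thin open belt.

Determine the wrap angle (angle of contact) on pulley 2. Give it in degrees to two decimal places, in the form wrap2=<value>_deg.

open belt: β = asin((r2−r1)/C) = asin(10/44) = 13.1366°
wrap1 = π − 2β = 153.7269°
wrap2 = π + 2β = 206.2731°

wrap2=206.27_deg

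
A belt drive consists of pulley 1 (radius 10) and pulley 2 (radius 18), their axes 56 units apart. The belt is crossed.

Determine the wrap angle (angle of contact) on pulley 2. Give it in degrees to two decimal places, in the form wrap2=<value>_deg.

wrap2=240.00_deg

crossed belt: β = asin((r1+r2)/C) = asin(28/56) = 30.0000°
wrap1 = wrap2 = π + 2β = 240.0000°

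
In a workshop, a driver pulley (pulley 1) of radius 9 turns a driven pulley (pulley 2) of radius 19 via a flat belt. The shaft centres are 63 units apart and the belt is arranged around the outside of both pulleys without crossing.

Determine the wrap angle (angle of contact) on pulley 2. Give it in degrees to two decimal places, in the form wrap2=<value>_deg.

open belt: β = asin((r2−r1)/C) = asin(10/63) = 9.1332°
wrap1 = π − 2β = 161.7336°
wrap2 = π + 2β = 198.2664°

wrap2=198.27_deg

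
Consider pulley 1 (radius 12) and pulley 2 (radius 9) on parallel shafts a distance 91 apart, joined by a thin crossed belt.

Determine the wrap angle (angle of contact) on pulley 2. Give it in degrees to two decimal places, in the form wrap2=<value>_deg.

wrap2=206.68_deg

crossed belt: β = asin((r1+r2)/C) = asin(21/91) = 13.3424°
wrap1 = wrap2 = π + 2β = 206.6847°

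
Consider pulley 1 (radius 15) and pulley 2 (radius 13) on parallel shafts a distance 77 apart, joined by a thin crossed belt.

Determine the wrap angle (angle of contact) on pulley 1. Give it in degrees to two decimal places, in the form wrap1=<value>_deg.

wrap1=222.65_deg

crossed belt: β = asin((r1+r2)/C) = asin(28/77) = 21.3237°
wrap1 = wrap2 = π + 2β = 222.6474°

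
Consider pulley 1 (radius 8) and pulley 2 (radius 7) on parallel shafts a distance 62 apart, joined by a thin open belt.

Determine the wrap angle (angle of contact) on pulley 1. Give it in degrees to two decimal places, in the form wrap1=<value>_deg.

wrap1=181.85_deg

open belt: β = asin((r2−r1)/C) = asin(-1/62) = -0.9242°
wrap1 = π − 2β = 181.8483°
wrap2 = π + 2β = 178.1517°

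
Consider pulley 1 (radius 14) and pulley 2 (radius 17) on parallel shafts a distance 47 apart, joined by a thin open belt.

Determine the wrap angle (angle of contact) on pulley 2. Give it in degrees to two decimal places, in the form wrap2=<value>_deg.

open belt: β = asin((r2−r1)/C) = asin(3/47) = 3.6597°
wrap1 = π − 2β = 172.6807°
wrap2 = π + 2β = 187.3193°

wrap2=187.32_deg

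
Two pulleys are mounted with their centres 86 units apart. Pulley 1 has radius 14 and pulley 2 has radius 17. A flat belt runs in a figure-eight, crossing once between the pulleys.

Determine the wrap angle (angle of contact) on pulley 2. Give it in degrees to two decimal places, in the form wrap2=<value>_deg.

wrap2=222.26_deg

crossed belt: β = asin((r1+r2)/C) = asin(31/86) = 21.1288°
wrap1 = wrap2 = π + 2β = 222.2575°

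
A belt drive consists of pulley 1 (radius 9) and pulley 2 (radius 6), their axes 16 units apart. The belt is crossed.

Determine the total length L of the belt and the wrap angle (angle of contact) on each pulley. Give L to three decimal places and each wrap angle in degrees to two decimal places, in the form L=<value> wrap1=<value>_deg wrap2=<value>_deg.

L=94.721 wrap1=319.27_deg wrap2=319.27_deg

crossed belt: β = asin((r1+r2)/C) = asin(15/16) = 69.6359°
wrap1 = wrap2 = π + 2β = 319.2717°
tangent length = C·cosβ = 5.5678
L = (r1+r2)·wrap + 2·C·cosβ = 15·5.5723 + 2·5.5678 = 94.7207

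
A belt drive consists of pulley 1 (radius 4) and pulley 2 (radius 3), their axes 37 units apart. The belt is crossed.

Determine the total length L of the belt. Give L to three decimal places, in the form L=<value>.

crossed belt: β = asin((r1+r2)/C) = asin(7/37) = 10.9055°
wrap1 = wrap2 = π + 2β = 201.8109°
tangent length = C·cosβ = 36.3318
L = (r1+r2)·wrap + 2·C·cosβ = 7·3.5223 + 2·36.3318 = 97.3195

L=97.319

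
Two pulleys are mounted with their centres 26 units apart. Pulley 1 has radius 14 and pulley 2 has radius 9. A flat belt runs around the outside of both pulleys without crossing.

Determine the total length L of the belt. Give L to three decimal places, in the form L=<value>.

L=125.221

open belt: β = asin((r2−r1)/C) = asin(-5/26) = -11.0875°
wrap1 = π − 2β = 202.1750°
wrap2 = π + 2β = 157.8250°
tangent length = C·cosβ = 25.5147
L = r1·wrap1 + r2·wrap2 + 2·C·cosβ = 14·3.5286 + 9·2.7546 + 2·25.5147 = 125.2212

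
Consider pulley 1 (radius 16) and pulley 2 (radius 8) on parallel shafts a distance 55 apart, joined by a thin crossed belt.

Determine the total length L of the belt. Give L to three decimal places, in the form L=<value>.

L=196.048

crossed belt: β = asin((r1+r2)/C) = asin(24/55) = 25.8721°
wrap1 = wrap2 = π + 2β = 231.7442°
tangent length = C·cosβ = 49.4874
L = (r1+r2)·wrap + 2·C·cosβ = 24·4.0447 + 2·49.4874 = 196.0475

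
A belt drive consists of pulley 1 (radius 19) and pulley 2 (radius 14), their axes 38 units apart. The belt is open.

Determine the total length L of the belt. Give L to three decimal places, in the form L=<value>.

L=180.331

open belt: β = asin((r2−r1)/C) = asin(-5/38) = -7.5608°
wrap1 = π − 2β = 195.1217°
wrap2 = π + 2β = 164.8783°
tangent length = C·cosβ = 37.6696
L = r1·wrap1 + r2·wrap2 + 2·C·cosβ = 19·3.4055 + 14·2.8777 + 2·37.6696 = 180.3314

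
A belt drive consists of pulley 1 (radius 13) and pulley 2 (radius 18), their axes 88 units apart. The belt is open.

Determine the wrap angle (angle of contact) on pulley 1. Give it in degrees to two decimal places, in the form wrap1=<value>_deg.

wrap1=173.49_deg

open belt: β = asin((r2−r1)/C) = asin(5/88) = 3.2572°
wrap1 = π − 2β = 173.4856°
wrap2 = π + 2β = 186.5144°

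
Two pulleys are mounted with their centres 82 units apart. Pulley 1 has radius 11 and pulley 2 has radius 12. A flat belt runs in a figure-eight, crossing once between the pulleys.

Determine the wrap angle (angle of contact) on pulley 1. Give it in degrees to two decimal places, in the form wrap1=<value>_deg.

wrap1=212.58_deg

crossed belt: β = asin((r1+r2)/C) = asin(23/82) = 16.2893°
wrap1 = wrap2 = π + 2β = 212.5786°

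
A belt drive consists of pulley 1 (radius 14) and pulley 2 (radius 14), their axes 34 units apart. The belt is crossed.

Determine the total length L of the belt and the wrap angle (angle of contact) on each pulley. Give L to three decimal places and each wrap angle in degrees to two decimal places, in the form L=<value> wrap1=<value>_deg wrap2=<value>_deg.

L=180.725 wrap1=290.88_deg wrap2=290.88_deg

crossed belt: β = asin((r1+r2)/C) = asin(28/34) = 55.4397°
wrap1 = wrap2 = π + 2β = 290.8794°
tangent length = C·cosβ = 19.2873
L = (r1+r2)·wrap + 2·C·cosβ = 28·5.0768 + 2·19.2873 = 180.7251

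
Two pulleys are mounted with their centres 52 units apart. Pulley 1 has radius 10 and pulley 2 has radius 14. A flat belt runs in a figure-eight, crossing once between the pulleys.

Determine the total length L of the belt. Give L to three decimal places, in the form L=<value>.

crossed belt: β = asin((r1+r2)/C) = asin(24/52) = 27.4864°
wrap1 = wrap2 = π + 2β = 234.9729°
tangent length = C·cosβ = 46.1303
L = (r1+r2)·wrap + 2·C·cosβ = 24·4.1010 + 2·46.1303 = 190.6857

L=190.686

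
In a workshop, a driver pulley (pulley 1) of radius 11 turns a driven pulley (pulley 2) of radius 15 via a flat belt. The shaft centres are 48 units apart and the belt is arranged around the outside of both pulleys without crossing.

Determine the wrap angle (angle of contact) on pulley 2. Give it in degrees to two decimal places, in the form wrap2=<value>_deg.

wrap2=189.56_deg

open belt: β = asin((r2−r1)/C) = asin(4/48) = 4.7802°
wrap1 = π − 2β = 170.4396°
wrap2 = π + 2β = 189.5604°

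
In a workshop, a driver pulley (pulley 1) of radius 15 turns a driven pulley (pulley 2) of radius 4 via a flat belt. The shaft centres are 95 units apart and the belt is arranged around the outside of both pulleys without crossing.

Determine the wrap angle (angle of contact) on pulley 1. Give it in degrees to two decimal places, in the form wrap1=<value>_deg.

wrap1=193.30_deg

open belt: β = asin((r2−r1)/C) = asin(-11/95) = -6.6492°
wrap1 = π − 2β = 193.2983°
wrap2 = π + 2β = 166.7017°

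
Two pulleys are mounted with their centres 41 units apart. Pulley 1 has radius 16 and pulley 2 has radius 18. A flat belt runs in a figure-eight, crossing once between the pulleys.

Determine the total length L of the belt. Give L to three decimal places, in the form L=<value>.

crossed belt: β = asin((r1+r2)/C) = asin(34/41) = 56.0236°
wrap1 = wrap2 = π + 2β = 292.0473°
tangent length = C·cosβ = 22.9129
L = (r1+r2)·wrap + 2·C·cosβ = 34·5.0972 + 2·22.9129 = 219.1301

L=219.130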